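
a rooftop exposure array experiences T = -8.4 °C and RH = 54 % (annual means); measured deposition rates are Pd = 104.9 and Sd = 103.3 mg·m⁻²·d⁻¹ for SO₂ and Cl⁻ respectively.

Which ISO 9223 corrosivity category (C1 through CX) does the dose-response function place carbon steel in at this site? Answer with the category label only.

carbon steel: temperature factor f = +0.150·(-18.4) = -2.7600
  sulphur-dioxide contribution → 3.708 μm/a
  chloride contribution → 7.679 μm/a
  ⇒ r_corr(carbon steel) = 11.39 μm/a
ISO 9223 Table 2 (carbon steel): 1.3 < 11.4 ≤ 25 μm/a ⇒ C2

C2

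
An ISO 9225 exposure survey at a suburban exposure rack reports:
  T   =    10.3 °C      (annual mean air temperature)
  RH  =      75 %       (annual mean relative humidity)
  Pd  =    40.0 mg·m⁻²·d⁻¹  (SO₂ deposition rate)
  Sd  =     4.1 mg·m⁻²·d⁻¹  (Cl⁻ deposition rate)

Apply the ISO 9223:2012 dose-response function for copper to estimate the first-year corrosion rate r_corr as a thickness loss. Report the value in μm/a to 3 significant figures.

copper: f(T) = -0.080·(T−10) [T>10 °C] = -0.0240
  SO₂ term: 0.0053·40.0^0.26·exp(0.059·75-0.0240) = 1.128
  Sd branch = 0.01025·Sd^0.27·e^(0.036·RH+0.049·T) = 0.3698 μm/a
  sum: 1.128 + 0.3698 → r_corr = 1.497 μm/a

r_corr = 1.50 μm/a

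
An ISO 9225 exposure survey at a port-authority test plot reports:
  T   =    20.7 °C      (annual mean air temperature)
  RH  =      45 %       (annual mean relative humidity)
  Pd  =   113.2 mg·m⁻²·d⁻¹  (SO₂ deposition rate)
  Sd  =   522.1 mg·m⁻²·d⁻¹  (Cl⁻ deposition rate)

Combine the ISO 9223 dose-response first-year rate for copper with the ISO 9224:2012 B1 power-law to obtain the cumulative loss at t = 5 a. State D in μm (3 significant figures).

D(5) = 2.58 μm

copper: T>10 °C ⇒ hinge -0.080·(20.7−10) = -0.8560
  Pd branch = 0.0053·Pd^0.26·e^(0.059·RH+f) = 0.1095 μm/a
  Sd branch = 0.01025·Sd^0.27·e^(0.036·RH+0.049·T) = 0.7737 μm/a
  sum: 0.1095 + 0.7737 → r_corr = 0.8833 μm/a
ISO 9224: D(t) = r_corr · t^b with b = 0.667 (copper, B1)
  D(5) = 0.8833 × 5^0.667 = 0.8833 × 2.926 = 2.584 μm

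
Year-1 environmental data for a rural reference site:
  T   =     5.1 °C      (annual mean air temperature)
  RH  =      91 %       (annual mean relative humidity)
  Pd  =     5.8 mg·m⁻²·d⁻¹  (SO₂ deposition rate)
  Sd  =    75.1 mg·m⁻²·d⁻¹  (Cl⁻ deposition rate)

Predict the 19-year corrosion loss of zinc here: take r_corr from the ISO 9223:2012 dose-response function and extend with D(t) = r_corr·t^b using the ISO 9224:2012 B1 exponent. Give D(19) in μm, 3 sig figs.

zinc: f(T) = +0.038·(T−10) [T≤10 °C] = -0.1862
  Pd branch = 0.0129·Pd^0.44·e^(0.046·RH+f) = 1.526 μm/a
  Cl⁻ term: 0.0175·75.1^0.57·exp(0.008·91+0.085·5.1) = 0.6555
  sum: 1.526 + 0.6555 → r_corr = 2.182 μm/a
Long-term exponent b (ISO 9224 Table 2, B1) = 0.813
  D(19) = 2.182 × 19^0.813 = 2.182 × 10.96 = 23.9 μm

D(19) = 23.9 μm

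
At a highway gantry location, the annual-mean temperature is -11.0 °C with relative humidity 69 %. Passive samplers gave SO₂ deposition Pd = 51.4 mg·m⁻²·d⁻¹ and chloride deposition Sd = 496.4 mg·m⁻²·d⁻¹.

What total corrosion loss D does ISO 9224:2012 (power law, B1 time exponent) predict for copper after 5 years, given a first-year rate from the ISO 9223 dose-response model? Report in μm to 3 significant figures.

D(5) = 1.30 μm

copper: T≤10 °C ⇒ hinge +0.126·(-11.0−10) = -2.6460
  sulphur-dioxide contribution → 0.06138 μm/a
  chloride contribution → 0.3831 μm/a
  ⇒ r_corr(copper) = 0.4445 μm/a
ISO 9224: D(t) = r_corr · t^b with b = 0.667 (copper, B1)
  D(5) = 0.4445 × 5^0.667 = 0.4445 × 2.926 = 1.3 μm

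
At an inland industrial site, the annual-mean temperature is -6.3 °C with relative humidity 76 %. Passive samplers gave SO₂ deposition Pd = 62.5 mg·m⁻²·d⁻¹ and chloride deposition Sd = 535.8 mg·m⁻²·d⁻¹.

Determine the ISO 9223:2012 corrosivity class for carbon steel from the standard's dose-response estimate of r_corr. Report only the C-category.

C4

carbon steel: T≤10 °C ⇒ hinge +0.150·(-6.3−10) = -2.4450
  sulphur-dioxide contribution → 6.027 μm/a
  chloride contribution → 47.9 μm/a
  ⇒ r_corr(carbon steel) = 53.93 μm/a
ISO 9223 Table 2 (carbon steel): 50 < 53.9 ≤ 80 μm/a ⇒ C4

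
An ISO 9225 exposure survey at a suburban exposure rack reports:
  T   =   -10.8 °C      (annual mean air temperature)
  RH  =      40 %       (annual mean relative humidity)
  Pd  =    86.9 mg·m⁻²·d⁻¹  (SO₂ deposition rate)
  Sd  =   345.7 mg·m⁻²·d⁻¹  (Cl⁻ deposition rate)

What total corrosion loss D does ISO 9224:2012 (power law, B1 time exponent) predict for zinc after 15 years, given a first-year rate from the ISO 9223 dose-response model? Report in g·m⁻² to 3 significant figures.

D(15) = 34.3 g·m⁻²

zinc: temperature factor f = +0.038·(-20.8) = -0.7904
  sulphur-dioxide contribution → 0.2628 μm/a
  chloride contribution → 0.2694 μm/a
  ⇒ r_corr(zinc) = 0.5322 μm/a
Long-term exponent b (ISO 9224 Table 2, B1) = 0.813
  D(15) = 0.5322 × 15^0.813 = 0.5322 × 9.04 = 4.811 μm
  Mass loss = 4.811 μm × 7.14 g/cm³ = 34.35 g·m⁻²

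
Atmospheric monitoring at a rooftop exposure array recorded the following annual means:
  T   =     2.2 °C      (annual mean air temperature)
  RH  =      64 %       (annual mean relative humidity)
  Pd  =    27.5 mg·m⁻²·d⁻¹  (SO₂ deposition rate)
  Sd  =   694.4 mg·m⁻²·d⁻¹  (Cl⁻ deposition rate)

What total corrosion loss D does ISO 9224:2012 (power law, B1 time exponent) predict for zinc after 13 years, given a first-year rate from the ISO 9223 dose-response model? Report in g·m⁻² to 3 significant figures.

D(13) = 129 g·m⁻²

zinc: f(T) = +0.038·(T−10) [T≤10 °C] = -0.2964
  SO₂ term: 0.0129·27.5^0.44·exp(0.046·64-0.2964) = 0.783
  Cl⁻ term: 0.0175·694.4^0.57·exp(0.008·64+0.085·2.2) = 1.467
  sum: 0.783 + 1.467 → r_corr = 2.25 μm/a
Long-term exponent b (ISO 9224 Table 2, B1) = 0.813
  D(13) = 2.25 × 13^0.813 = 2.25 × 8.047 = 18.1 μm
  Mass loss = 18.1 μm × 7.14 g/cm³ = 129.3 g·m⁻²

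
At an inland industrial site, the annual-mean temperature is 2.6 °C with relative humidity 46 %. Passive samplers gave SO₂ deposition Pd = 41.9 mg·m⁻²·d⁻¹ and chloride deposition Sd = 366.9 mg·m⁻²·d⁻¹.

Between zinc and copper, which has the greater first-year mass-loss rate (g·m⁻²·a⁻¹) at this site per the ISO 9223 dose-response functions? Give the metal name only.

zinc

zinc: f(T) = +0.038·(T−10) [T≤10 °C] = -0.2812
  Pd branch = 0.0129·Pd^0.44·e^(0.046·RH+f) = 0.418 μm/a
  Sd branch = 0.0175·Sd^0.57·e^(0.008·RH+0.085·T) = 0.9133 μm/a
  r_corr = 0.418 + 0.9133 = 1.331 μm/a
  mass loss = 1.331 μm/a × 7.14 g/cm³ = 9.506 g·m⁻²·a⁻¹
copper: temperature factor f = +0.126·(-7.4) = -0.9324
  Pd branch = 0.0053·Pd^0.26·e^(0.059·RH+f) = 0.08314 μm/a
  Cl⁻ term: 0.01025·366.9^0.27·exp(0.036·46+0.049·2.6) = 0.3004
  sum: 0.08314 + 0.3004 → r_corr = 0.3835 μm/a
  mass loss = 0.3835 μm/a × 8.96 g/cm³ = 3.436 g·m⁻²·a⁻¹
Ordering by g·m⁻²·a⁻¹: zinc (9.51) > copper (3.44)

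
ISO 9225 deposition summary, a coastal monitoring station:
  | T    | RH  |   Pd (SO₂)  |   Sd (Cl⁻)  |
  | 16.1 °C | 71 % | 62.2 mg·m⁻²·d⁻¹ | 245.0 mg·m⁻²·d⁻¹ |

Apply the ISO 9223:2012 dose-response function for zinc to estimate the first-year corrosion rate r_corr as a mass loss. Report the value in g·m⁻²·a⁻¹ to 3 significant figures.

zinc: f(T) = -0.071·(T−10) [T>10 °C] = -0.4331
  sulphur-dioxide contribution → 1.349 μm/a
  chloride contribution → 2.792 μm/a
  ⇒ r_corr(zinc) = 4.141 μm/a
Convert to mass loss: 4.141 μm/a × 7.14 g/cm³ = 29.57 g·m⁻²·a⁻¹

r_corr = 29.6 g·m⁻²·a⁻¹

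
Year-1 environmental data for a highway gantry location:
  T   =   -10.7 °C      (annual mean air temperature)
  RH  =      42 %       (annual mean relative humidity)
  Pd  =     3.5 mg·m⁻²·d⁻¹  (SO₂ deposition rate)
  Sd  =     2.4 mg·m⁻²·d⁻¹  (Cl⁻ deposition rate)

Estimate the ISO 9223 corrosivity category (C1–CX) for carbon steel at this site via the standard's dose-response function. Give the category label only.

C1

carbon steel: T≤10 °C ⇒ hinge +0.150·(-10.7−10) = -3.1050
  sulphur-dioxide contribution → 0.3525 μm/a
  chloride contribution → 0.4575 μm/a
  ⇒ r_corr(carbon steel) = 0.81 μm/a
ISO 9223 Table 2 (carbon steel): 0 < 0.81 ≤ 1.3 μm/a ⇒ C1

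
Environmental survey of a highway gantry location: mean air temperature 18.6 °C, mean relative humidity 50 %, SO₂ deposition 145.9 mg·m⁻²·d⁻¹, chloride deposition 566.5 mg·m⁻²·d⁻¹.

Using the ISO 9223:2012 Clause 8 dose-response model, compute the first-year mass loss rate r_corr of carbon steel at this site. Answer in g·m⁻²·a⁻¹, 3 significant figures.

r_corr = 764 g·m⁻²·a⁻¹

carbon steel: T>10 °C ⇒ hinge -0.054·(18.6−10) = -0.4644
  SO₂ term: 1.77·145.9^0.52·exp(0.02·50-0.4644) = 40.35
  Sd branch = 0.102·Sd^0.62·e^(0.033·RH+0.04·T) = 56.92 μm/a
  r_corr = 40.35 + 56.92 = 97.28 μm/a
Convert to mass loss: 97.28 μm/a × 7.85 g/cm³ = 763.6 g·m⁻²·a⁻¹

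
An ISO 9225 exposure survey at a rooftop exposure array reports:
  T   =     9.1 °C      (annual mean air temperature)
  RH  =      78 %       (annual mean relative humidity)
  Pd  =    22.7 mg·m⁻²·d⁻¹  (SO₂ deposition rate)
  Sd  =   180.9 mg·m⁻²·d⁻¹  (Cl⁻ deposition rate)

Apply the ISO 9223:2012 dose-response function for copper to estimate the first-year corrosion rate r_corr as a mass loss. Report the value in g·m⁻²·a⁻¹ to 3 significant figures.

copper: f(T) = +0.126·(T−10) [T≤10 °C] = -0.1134
  sulphur-dioxide contribution → 1.062 μm/a
  chloride contribution → 1.08 μm/a
  ⇒ r_corr(copper) = 2.142 μm/a
Convert to mass loss: 2.142 μm/a × 8.96 g/cm³ = 19.19 g·m⁻²·a⁻¹

r_corr = 19.2 g·m⁻²·a⁻¹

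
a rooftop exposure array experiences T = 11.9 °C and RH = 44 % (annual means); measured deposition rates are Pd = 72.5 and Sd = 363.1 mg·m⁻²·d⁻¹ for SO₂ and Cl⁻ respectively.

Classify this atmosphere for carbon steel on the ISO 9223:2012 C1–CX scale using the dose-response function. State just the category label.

C4

carbon steel: temperature factor f = -0.054·(1.9) = -0.1026
  sulphur-dioxide contribution → 35.72 μm/a
  chloride contribution → 27.11 μm/a
  total first-year rate 62.84 μm/a
ISO 9223 Table 2 (carbon steel): 50 < 62.8 ≤ 80 μm/a ⇒ C4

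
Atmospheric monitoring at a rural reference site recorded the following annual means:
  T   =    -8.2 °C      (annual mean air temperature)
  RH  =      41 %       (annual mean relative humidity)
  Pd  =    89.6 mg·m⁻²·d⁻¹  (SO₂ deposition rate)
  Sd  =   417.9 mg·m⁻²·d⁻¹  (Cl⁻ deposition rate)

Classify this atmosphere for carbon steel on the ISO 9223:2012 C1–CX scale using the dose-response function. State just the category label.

carbon steel: T≤10 °C ⇒ hinge +0.150·(-8.2−10) = -2.7300
  Pd branch = 1.77·Pd^0.52·e^(0.02·RH+f) = 2.714 μm/a
  Sd branch = 0.102·Sd^0.62·e^(0.033·RH+0.04·T) = 11.99 μm/a
  sum: 2.714 + 11.99 → r_corr = 14.7 μm/a
Category bounds: 1.3…25 μm/a bracket r_corr ⇒ C2

C2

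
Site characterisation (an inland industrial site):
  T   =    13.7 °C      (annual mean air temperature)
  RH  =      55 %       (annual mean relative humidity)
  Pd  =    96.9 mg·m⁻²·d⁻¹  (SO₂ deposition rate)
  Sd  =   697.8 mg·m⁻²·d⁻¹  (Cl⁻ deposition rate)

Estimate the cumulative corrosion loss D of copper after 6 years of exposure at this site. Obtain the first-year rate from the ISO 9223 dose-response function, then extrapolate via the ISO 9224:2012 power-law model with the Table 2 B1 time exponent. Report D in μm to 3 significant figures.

copper: f(T) = -0.080·(T−10) [T>10 °C] = -0.2960
  Pd branch = 0.0053·Pd^0.26·e^(0.059·RH+f) = 0.3322 μm/a
  Sd branch = 0.01025·Sd^0.27·e^(0.036·RH+0.049·T) = 0.8511 μm/a
  r_corr = 0.3322 + 0.8511 = 1.183 μm/a
Long-term exponent b (ISO 9224 Table 2, B1) = 0.667
  D(6) = 1.183 × 6^0.667 = 1.183 × 3.304 = 3.91 μm

D(6) = 3.91 μm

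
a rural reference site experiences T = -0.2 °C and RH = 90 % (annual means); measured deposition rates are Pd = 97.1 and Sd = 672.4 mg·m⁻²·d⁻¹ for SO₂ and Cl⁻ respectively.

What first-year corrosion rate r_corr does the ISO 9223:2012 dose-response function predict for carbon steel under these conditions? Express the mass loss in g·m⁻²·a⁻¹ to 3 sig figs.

carbon steel: T≤10 °C ⇒ hinge +0.150·(-0.2−10) = -1.5300
  sulphur-dioxide contribution → 25.04 μm/a
  chloride contribution → 111.7 μm/a
  ⇒ r_corr(carbon steel) = 136.8 μm/a
Convert to mass loss: 136.8 μm/a × 7.85 g/cm³ = 1074 g·m⁻²·a⁻¹

r_corr = 1.07e+03 g·m⁻²·a⁻¹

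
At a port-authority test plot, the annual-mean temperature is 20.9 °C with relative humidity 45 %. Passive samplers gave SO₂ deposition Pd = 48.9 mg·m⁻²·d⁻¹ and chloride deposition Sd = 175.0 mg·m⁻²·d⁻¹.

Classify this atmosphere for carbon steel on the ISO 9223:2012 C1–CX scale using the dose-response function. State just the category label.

carbon steel: T>10 °C ⇒ hinge -0.054·(20.9−10) = -0.5886
  Pd branch = 1.77·Pd^0.52·e^(0.02·RH+f) = 18.27 μm/a
  Cl⁻ term: 0.102·175.0^0.62·exp(0.033·45+0.04·20.9) = 25.54
  sum: 18.27 + 25.54 → r_corr = 43.81 μm/a
43.8 μm/a falls in (25, 50] for carbon steel → category C3

C3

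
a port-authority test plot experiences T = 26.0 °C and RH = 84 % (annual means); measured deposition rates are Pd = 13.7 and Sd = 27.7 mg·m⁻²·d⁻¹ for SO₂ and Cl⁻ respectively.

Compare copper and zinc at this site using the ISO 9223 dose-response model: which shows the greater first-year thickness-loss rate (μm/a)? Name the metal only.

copper: temperature factor f = -0.080·(16.0) = -1.2800
  SO₂ term: 0.0053·13.7^0.26·exp(0.059·84-1.2800) = 0.4133
  Sd branch = 0.01025·Sd^0.27·e^(0.036·RH+0.049·T) = 1.848 μm/a
  sum: 0.4133 + 1.848 → r_corr = 2.262 μm/a
zinc: T>10 °C ⇒ hinge -0.071·(26.0−10) = -1.1360
  Pd branch = 0.0129·Pd^0.44·e^(0.046·RH+f) = 0.6245 μm/a
  Cl⁻ term: 0.0175·27.7^0.57·exp(0.008·84+0.085·26.0) = 2.074
  r_corr = 0.6245 + 2.074 = 2.699 μm/a
Ordering by μm/a: zinc (2.7) > copper (2.26)

zinc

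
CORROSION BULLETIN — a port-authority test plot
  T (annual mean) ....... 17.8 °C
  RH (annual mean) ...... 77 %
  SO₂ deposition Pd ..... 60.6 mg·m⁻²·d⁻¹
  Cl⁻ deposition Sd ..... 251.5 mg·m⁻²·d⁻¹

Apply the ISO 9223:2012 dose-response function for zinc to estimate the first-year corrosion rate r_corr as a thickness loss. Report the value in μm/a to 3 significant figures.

zinc: f(T) = -0.071·(T−10) [T>10 °C] = -0.5538
  Pd branch = 0.0129·Pd^0.44·e^(0.046·RH+f) = 1.558 μm/a
  Sd branch = 0.0175·Sd^0.57·e^(0.008·RH+0.085·T) = 3.435 μm/a
  r_corr = 1.558 + 3.435 = 4.993 μm/a

r_corr = 4.99 μm/a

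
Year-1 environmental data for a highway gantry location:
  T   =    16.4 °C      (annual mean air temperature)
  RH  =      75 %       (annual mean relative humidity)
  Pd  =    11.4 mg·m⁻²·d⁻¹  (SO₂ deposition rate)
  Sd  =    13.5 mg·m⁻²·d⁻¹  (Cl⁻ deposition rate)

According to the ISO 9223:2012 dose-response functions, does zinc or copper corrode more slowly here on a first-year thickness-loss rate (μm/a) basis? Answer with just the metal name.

zinc: T>10 °C ⇒ hinge -0.071·(16.4−10) = -0.4544
  Pd branch = 0.0129·Pd^0.44·e^(0.046·RH+f) = 0.7527 μm/a
  Sd branch = 0.0175·Sd^0.57·e^(0.008·RH+0.085·T) = 0.5666 μm/a
  sum: 0.7527 + 0.5666 → r_corr = 1.319 μm/a
copper: f(T) = -0.080·(T−10) [T>10 °C] = -0.5120
  SO₂ term: 0.0053·11.4^0.26·exp(0.059·75-0.5120) = 0.4994
  Sd branch = 0.01025·Sd^0.27·e^(0.036·RH+0.049·T) = 0.6879 μm/a
  r_corr = 0.4994 + 0.6879 = 1.187 μm/a
Ordering by μm/a: zinc (1.32) > copper (1.19)

copper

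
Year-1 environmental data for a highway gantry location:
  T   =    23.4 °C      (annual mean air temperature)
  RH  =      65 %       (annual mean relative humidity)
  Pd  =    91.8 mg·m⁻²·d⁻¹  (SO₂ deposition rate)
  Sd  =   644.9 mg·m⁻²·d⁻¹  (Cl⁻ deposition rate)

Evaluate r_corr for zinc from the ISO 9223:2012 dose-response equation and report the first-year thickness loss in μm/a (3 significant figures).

r_corr = 9.32 μm/a

zinc: f(T) = -0.071·(T−10) [T>10 °C] = -0.9514
  sulphur-dioxide contribution → 0.7238 μm/a
  chloride contribution → 8.592 μm/a
  total first-year rate 9.316 μm/a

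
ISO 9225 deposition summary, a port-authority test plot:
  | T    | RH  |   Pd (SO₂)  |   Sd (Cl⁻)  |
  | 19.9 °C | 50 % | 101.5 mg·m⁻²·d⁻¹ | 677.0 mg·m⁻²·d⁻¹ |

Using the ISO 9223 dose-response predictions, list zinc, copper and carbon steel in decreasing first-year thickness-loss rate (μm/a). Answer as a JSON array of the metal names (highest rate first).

zinc: f(T) = -0.071·(T−10) [T>10 °C] = -0.7029
  SO₂ term: 0.0129·101.5^0.44·exp(0.046·50-0.7029) = 0.4865
  Cl⁻ term: 0.0175·677.0^0.57·exp(0.008·50+0.085·19.9) = 5.818
  r_corr = 0.4865 + 5.818 = 6.305 μm/a
copper: T>10 °C ⇒ hinge -0.080·(19.9−10) = -0.7920
  Pd branch = 0.0053·Pd^0.26·e^(0.059·RH+f) = 0.1525 μm/a
  Cl⁻ term: 0.01025·677.0^0.27·exp(0.036·50+0.049·19.9) = 0.9554
  r_corr = 0.1525 + 0.9554 = 1.108 μm/a
carbon steel: T>10 °C ⇒ hinge -0.054·(19.9−10) = -0.5346
  Pd branch = 1.77·Pd^0.52·e^(0.02·RH+f) = 31.15 μm/a
  Cl⁻ term: 0.102·677.0^0.62·exp(0.033·50+0.04·19.9) = 66.97
  r_corr = 31.15 + 66.97 = 98.12 μm/a
Ordering by μm/a: carbon steel (98.1) > zinc (6.3) > copper (1.11)

["carbon steel", "zinc", "copper"]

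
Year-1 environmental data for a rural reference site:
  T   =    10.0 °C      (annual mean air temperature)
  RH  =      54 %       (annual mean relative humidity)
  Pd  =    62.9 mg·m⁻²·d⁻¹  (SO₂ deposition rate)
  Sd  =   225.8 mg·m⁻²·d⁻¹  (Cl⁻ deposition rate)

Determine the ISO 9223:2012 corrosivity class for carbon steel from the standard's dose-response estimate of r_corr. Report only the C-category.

C4

carbon steel: temperature factor f = +0.150·(0.0) = +0.0000
  Pd branch = 1.77·Pd^0.52·e^(0.02·RH+f) = 44.91 μm/a
  Cl⁻ term: 0.102·225.8^0.62·exp(0.033·54+0.04·10.0) = 26.03
  sum: 44.91 + 26.03 → r_corr = 70.94 μm/a
Category bounds: 50…80 μm/a bracket r_corr ⇒ C4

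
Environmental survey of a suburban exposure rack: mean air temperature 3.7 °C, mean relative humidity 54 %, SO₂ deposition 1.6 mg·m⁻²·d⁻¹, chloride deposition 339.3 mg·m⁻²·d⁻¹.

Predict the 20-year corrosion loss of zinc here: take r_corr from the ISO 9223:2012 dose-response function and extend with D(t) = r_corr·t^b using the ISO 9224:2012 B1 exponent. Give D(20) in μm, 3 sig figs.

zinc: f(T) = +0.038·(T−10) [T≤10 °C] = -0.2394
  sulphur-dioxide contribution → 0.1497 μm/a
  chloride contribution → 1.023 μm/a
  ⇒ r_corr(zinc) = 1.172 μm/a
Power-law: D(20) = r_corr · 20^0.813
  D(20) = 1.172 × 20^0.813 = 1.172 × 11.42 = 13.39 μm

D(20) = 13.4 μm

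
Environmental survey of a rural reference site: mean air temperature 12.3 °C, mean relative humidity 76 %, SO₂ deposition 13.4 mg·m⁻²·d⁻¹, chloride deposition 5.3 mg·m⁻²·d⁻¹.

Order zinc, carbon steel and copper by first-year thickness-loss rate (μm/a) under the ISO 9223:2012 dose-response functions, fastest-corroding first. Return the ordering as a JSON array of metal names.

["carbon steel", "zinc", "copper"]

zinc: temperature factor f = -0.071·(2.3) = -0.1633
  Pd branch = 0.0129·Pd^0.44·e^(0.046·RH+f) = 1.132 μm/a
  Cl⁻ term: 0.0175·5.3^0.57·exp(0.008·76+0.085·12.3) = 0.2366
  r_corr = 1.132 + 0.2366 = 1.369 μm/a
carbon steel: f(T) = -0.054·(T−10) [T>10 °C] = -0.1242
  Pd branch = 1.77·Pd^0.52·e^(0.02·RH+f) = 27.56 μm/a
  Sd branch = 0.102·Sd^0.62·e^(0.033·RH+0.04·T) = 5.761 μm/a
  r_corr = 27.56 + 5.761 = 33.32 μm/a
copper: temperature factor f = -0.080·(2.3) = -0.1840
  Pd branch = 0.0053·Pd^0.26·e^(0.059·RH+f) = 0.767 μm/a
  Sd branch = 0.01025·Sd^0.27·e^(0.036·RH+0.049·T) = 0.4532 μm/a
  sum: 0.767 + 0.4532 → r_corr = 1.22 μm/a
Ordering by μm/a: carbon steel (33.3) > zinc (1.37) > copper (1.22)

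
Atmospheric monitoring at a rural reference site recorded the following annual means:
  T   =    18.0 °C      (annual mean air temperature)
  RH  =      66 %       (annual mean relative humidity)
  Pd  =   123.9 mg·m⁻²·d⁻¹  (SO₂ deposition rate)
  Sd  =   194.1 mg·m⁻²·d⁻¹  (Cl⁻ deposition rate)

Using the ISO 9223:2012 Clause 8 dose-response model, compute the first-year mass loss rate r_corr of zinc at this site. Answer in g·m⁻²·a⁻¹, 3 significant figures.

r_corr = 28.8 g·m⁻²·a⁻¹

zinc: T>10 °C ⇒ hinge -0.071·(18.0−10) = -0.5680
  sulphur-dioxide contribution → 1.269 μm/a
  chloride contribution → 2.761 μm/a
  total first-year rate 4.029 μm/a
Convert to mass loss: 4.029 μm/a × 7.14 g/cm³ = 28.77 g·m⁻²·a⁻¹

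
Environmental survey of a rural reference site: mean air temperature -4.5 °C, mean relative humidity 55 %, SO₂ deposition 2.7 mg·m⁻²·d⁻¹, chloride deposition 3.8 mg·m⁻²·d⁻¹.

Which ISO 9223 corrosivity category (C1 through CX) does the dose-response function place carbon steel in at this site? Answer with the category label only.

C2

carbon steel: T≤10 °C ⇒ hinge +0.150·(-4.5−10) = -2.1750
  sulphur-dioxide contribution → 1.013 μm/a
  chloride contribution → 1.197 μm/a
  total first-year rate 2.21 μm/a
2.21 μm/a falls in (1.3, 25] for carbon steel → category C2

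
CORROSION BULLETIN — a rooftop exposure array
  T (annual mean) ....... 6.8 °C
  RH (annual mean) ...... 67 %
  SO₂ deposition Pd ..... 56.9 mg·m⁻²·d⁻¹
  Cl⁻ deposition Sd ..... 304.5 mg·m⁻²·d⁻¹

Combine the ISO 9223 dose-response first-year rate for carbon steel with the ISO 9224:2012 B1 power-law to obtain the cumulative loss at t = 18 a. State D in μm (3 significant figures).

D(18) = 347 μm

carbon steel: T≤10 °C ⇒ hinge +0.150·(6.8−10) = -0.4800
  Pd branch = 1.77·Pd^0.52·e^(0.02·RH+f) = 34.21 μm/a
  Sd branch = 0.102·Sd^0.62·e^(0.033·RH+0.04·T) = 42.34 μm/a
  r_corr = 34.21 + 42.34 = 76.55 μm/a
ISO 9224: D(t) = r_corr · t^b with b = 0.523 (carbon steel, B1)
  D(18) = 76.55 × 18^0.523 = 76.55 × 4.534 = 347.1 μm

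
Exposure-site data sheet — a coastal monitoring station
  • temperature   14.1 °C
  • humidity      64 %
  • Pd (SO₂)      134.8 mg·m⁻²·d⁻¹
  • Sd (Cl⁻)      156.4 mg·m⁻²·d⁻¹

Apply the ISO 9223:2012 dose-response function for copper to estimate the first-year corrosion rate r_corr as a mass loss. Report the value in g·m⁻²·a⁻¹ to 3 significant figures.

r_corr = 12.5 g·m⁻²·a⁻¹

copper: temperature factor f = -0.080·(4.1) = -0.3280
  SO₂ term: 0.0053·134.8^0.26·exp(0.059·64-0.3280) = 0.5963
  Sd branch = 0.01025·Sd^0.27·e^(0.036·RH+0.049·T) = 0.8014 μm/a
  sum: 0.5963 + 0.8014 → r_corr = 1.398 μm/a
Convert to mass loss: 1.398 μm/a × 8.96 g/cm³ = 12.52 g·m⁻²·a⁻¹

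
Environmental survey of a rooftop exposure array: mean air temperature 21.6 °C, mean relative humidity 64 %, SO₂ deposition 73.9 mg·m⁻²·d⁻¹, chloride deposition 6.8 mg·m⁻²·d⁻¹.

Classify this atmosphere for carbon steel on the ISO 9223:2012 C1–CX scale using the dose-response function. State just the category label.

C3

carbon steel: f(T) = -0.054·(T−10) [T>10 °C] = -0.6264
  sulphur-dioxide contribution → 31.88 μm/a
  chloride contribution → 6.565 μm/a
  total first-year rate 38.45 μm/a
Category bounds: 25…50 μm/a bracket r_corr ⇒ C3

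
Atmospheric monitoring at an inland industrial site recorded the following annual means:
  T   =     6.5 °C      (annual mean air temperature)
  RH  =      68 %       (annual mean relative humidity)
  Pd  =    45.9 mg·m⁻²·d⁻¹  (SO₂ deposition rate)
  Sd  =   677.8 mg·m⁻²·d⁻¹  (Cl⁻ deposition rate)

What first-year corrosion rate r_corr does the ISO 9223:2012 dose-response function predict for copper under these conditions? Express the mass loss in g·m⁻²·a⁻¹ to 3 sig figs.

r_corr = 13.1 g·m⁻²·a⁻¹

copper: temperature factor f = +0.126·(-3.5) = -0.4410
  Pd branch = 0.0053·Pd^0.26·e^(0.059·RH+f) = 0.5096 μm/a
  Sd branch = 0.01025·Sd^0.27·e^(0.036·RH+0.049·T) = 0.9475 μm/a
  r_corr = 0.5096 + 0.9475 = 1.457 μm/a
Convert to mass loss: 1.457 μm/a × 8.96 g/cm³ = 13.06 g·m⁻²·a⁻¹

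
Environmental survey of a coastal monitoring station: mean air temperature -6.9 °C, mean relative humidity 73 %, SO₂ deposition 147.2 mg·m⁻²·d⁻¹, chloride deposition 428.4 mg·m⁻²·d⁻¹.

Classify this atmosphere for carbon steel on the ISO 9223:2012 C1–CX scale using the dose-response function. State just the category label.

C3

carbon steel: f(T) = +0.150·(T−10) [T≤10 °C] = -2.5350
  sulphur-dioxide contribution → 8.099 μm/a
  chloride contribution → 36.87 μm/a
  total first-year rate 44.97 μm/a
Category bounds: 25…50 μm/a bracket r_corr ⇒ C3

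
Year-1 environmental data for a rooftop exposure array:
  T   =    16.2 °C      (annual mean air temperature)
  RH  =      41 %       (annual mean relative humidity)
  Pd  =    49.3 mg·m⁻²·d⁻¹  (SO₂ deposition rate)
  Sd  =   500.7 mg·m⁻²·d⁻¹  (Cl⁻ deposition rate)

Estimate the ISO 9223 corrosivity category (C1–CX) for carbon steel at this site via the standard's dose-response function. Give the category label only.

C4

carbon steel: temperature factor f = -0.054·(6.2) = -0.3348
  Pd branch = 1.77·Pd^0.52·e^(0.02·RH+f) = 21.83 μm/a
  Cl⁻ term: 0.102·500.7^0.62·exp(0.033·41+0.04·16.2) = 35.59
  r_corr = 21.83 + 35.59 = 57.42 μm/a
Category bounds: 50…80 μm/a bracket r_corr ⇒ C4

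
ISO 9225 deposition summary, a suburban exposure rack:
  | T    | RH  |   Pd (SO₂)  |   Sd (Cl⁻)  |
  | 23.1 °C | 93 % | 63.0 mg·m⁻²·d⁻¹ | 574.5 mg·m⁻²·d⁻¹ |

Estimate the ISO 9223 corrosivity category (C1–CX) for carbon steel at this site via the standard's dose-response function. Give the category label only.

CX

carbon steel: T>10 °C ⇒ hinge -0.054·(23.1−10) = -0.7074
  SO₂ term: 1.77·63.0^0.52·exp(0.02·93-0.7074) = 48.33
  Sd branch = 0.102·Sd^0.62·e^(0.033·RH+0.04·T) = 284.1 μm/a
  sum: 48.33 + 284.1 → r_corr = 332.4 μm/a
Category bounds: 200…700 μm/a bracket r_corr ⇒ CX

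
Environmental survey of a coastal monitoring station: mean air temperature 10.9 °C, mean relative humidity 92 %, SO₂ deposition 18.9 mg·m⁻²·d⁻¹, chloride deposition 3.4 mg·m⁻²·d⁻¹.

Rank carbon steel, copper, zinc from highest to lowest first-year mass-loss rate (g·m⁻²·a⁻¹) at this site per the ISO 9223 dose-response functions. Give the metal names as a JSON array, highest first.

["carbon steel", "copper", "zinc"]

carbon steel: temperature factor f = -0.054·(0.9) = -0.0486
  sulphur-dioxide contribution → 48.95 μm/a
  chloride contribution → 7.014 μm/a
  ⇒ r_corr(carbon steel) = 55.96 μm/a
  mass loss = 55.96 μm/a × 7.85 g/cm³ = 439.3 g·m⁻²·a⁻¹
copper: f(T) = -0.080·(T−10) [T>10 °C] = -0.0720
  sulphur-dioxide contribution → 2.411 μm/a
  chloride contribution → 0.6677 μm/a
  ⇒ r_corr(copper) = 3.079 μm/a
  mass loss = 3.079 μm/a × 8.96 g/cm³ = 27.59 g·m⁻²·a⁻¹
zinc: T>10 °C ⇒ hinge -0.071·(10.9−10) = -0.0639
  sulphur-dioxide contribution → 3.037 μm/a
  chloride contribution → 0.1854 μm/a
  total first-year rate 3.222 μm/a
  mass loss = 3.222 μm/a × 7.14 g/cm³ = 23.01 g·m⁻²·a⁻¹
Ordering by g·m⁻²·a⁻¹: carbon steel (439) > copper (27.6) > zinc (23)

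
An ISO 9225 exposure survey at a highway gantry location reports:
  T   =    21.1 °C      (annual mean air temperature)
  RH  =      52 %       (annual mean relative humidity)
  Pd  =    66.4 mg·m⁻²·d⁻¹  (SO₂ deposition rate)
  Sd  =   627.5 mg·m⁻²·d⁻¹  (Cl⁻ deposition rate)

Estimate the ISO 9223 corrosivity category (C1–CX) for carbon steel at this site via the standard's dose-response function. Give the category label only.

C5

carbon steel: T>10 °C ⇒ hinge -0.054·(21.1−10) = -0.5994
  SO₂ term: 1.77·66.4^0.52·exp(0.02·52-0.5994) = 24.37
  Cl⁻ term: 0.102·627.5^0.62·exp(0.033·52+0.04·21.1) = 71.6
  sum: 24.37 + 71.6 → r_corr = 95.97 μm/a
96 μm/a falls in (80, 200] for carbon steel → category C5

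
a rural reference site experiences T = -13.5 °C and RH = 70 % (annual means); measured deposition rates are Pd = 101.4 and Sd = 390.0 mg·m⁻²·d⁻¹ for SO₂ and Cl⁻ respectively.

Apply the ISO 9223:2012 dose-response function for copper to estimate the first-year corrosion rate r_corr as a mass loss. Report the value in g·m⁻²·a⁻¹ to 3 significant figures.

copper: f(T) = +0.126·(T−10) [T≤10 °C] = -2.9610
  Pd branch = 0.0053·Pd^0.26·e^(0.059·RH+f) = 0.05669 μm/a
  Sd branch = 0.01025·Sd^0.27·e^(0.036·RH+0.049·T) = 0.3292 μm/a
  r_corr = 0.05669 + 0.3292 = 0.3859 μm/a
Convert to mass loss: 0.3859 μm/a × 8.96 g/cm³ = 3.458 g·m⁻²·a⁻¹

r_corr = 3.46 g·m⁻²·a⁻¹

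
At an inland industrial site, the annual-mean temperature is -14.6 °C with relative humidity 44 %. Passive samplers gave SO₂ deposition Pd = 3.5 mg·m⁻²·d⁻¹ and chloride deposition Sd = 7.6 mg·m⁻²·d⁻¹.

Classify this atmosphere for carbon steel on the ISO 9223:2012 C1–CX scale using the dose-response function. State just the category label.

carbon steel: temperature factor f = +0.150·(-24.6) = -3.6900
  SO₂ term: 1.77·3.5^0.52·exp(0.02·44-3.6900) = 0.2044
  Sd branch = 0.102·Sd^0.62·e^(0.033·RH+0.04·T) = 0.8544 μm/a
  sum: 0.2044 + 0.8544 → r_corr = 1.059 μm/a
ISO 9223 Table 2 (carbon steel): 0 < 1.06 ≤ 1.3 μm/a ⇒ C1

C1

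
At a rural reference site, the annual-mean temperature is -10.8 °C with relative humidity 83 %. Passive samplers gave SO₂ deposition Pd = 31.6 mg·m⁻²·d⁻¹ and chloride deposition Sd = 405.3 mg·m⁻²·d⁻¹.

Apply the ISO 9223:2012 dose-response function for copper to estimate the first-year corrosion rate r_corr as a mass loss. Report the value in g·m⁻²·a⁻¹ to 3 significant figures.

copper: temperature factor f = +0.126·(-20.8) = -2.6208
  sulphur-dioxide contribution → 0.1267 μm/a
  chloride contribution → 0.6063 μm/a
  total first-year rate 0.733 μm/a
Convert to mass loss: 0.733 μm/a × 8.96 g/cm³ = 6.567 g·m⁻²·a⁻¹

r_corr = 6.57 g·m⁻²·a⁻¹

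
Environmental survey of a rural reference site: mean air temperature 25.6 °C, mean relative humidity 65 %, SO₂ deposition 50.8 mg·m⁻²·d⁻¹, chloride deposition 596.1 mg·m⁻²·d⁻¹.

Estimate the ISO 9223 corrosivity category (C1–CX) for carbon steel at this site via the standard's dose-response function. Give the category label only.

carbon steel: f(T) = -0.054·(T−10) [T>10 °C] = -0.8424
  Pd branch = 1.77·Pd^0.52·e^(0.02·RH+f) = 21.57 μm/a
  Cl⁻ term: 0.102·596.1^0.62·exp(0.033·65+0.04·25.6) = 127.5
  sum: 21.57 + 127.5 → r_corr = 149.1 μm/a
ISO 9223 Table 2 (carbon steel): 80 < 149 ≤ 200 μm/a ⇒ C5

C5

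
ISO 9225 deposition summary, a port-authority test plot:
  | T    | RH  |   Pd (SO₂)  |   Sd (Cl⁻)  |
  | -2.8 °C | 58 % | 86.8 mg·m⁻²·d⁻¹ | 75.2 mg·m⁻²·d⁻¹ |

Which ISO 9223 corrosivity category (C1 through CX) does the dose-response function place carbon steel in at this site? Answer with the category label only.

C2

carbon steel: f(T) = +0.150·(T−10) [T≤10 °C] = -1.9200
  sulphur-dioxide contribution → 8.432 μm/a
  chloride contribution → 9.004 μm/a
  total first-year rate 17.44 μm/a
17.4 μm/a falls in (1.3, 25] for carbon steel → category C2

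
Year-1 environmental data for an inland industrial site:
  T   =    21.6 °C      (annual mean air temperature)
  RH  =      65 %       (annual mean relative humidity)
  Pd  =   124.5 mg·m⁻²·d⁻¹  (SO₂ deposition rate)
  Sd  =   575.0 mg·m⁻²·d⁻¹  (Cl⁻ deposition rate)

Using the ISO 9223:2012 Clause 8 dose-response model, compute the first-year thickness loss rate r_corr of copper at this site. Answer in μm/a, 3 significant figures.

copper: f(T) = -0.080·(T−10) [T>10 °C] = -0.9280
  sulphur-dioxide contribution → 0.34 μm/a
  chloride contribution → 1.705 μm/a
  total first-year rate 2.045 μm/a

r_corr = 2.05 μm/a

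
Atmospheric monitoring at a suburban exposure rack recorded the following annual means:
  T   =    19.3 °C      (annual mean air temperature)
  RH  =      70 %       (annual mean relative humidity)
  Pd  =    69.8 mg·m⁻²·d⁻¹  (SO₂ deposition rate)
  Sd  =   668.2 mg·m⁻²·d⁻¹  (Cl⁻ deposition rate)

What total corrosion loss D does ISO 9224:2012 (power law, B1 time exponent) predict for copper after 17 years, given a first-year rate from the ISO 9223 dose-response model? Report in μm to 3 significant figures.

copper: temperature factor f = -0.080·(9.3) = -0.7440
  SO₂ term: 0.0053·69.8^0.26·exp(0.059·70-0.7440) = 0.4723
  Sd branch = 0.01025·Sd^0.27·e^(0.036·RH+0.049·T) = 1.899 μm/a
  sum: 0.4723 + 1.899 → r_corr = 2.372 μm/a
ISO 9224: D(t) = r_corr · t^b with b = 0.667 (copper, B1)
  D(17) = 2.372 × 17^0.667 = 2.372 × 6.618 = 15.69 μm

D(17) = 15.7 μm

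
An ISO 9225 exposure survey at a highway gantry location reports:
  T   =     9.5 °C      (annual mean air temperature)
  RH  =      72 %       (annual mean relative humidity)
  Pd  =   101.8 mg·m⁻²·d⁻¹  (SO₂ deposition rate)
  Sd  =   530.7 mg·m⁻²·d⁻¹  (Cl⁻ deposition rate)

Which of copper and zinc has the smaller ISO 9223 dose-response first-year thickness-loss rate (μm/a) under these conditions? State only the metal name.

copper: f(T) = +0.126·(T−10) [T≤10 °C] = -0.0630
  SO₂ term: 0.0053·101.8^0.26·exp(0.059·72-0.0630) = 1.158
  Sd branch = 0.01025·Sd^0.27·e^(0.036·RH+0.049·T) = 1.187 μm/a
  sum: 1.158 + 1.187 → r_corr = 2.345 μm/a
zinc: temperature factor f = +0.038·(-0.5) = -0.0190
  SO₂ term: 0.0129·101.8^0.44·exp(0.046·72-0.0190) = 2.655
  Sd branch = 0.0175·Sd^0.57·e^(0.008·RH+0.085·T) = 2.495 μm/a
  sum: 2.655 + 2.495 → r_corr = 5.15 μm/a
Ordering by μm/a: zinc (5.15) > copper (2.34)

copper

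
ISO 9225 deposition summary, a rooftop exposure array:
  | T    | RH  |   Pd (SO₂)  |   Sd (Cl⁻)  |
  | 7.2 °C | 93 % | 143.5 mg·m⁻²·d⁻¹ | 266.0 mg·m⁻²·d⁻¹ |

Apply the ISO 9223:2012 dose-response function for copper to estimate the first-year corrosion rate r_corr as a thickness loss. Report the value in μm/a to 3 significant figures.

r_corr = 5.15 μm/a

copper: f(T) = +0.126·(T−10) [T≤10 °C] = -0.3528
  Pd branch = 0.0053·Pd^0.26·e^(0.059·RH+f) = 3.272 μm/a
  Sd branch = 0.01025·Sd^0.27·e^(0.036·RH+0.049·T) = 1.874 μm/a
  r_corr = 3.272 + 1.874 = 5.146 μm/a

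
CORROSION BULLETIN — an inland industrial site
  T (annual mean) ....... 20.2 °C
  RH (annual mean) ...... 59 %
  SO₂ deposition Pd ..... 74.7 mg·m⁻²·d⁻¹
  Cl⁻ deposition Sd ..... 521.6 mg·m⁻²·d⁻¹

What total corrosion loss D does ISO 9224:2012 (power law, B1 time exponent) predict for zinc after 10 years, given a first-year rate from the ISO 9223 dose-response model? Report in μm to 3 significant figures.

D(10) = 40.0 μm

zinc: T>10 °C ⇒ hinge -0.071·(20.2−10) = -0.7242
  SO₂ term: 0.0129·74.7^0.44·exp(0.046·59-0.7242) = 0.6295
  Sd branch = 0.0175·Sd^0.57·e^(0.008·RH+0.085·T) = 5.528 μm/a
  r_corr = 0.6295 + 5.528 = 6.158 μm/a
ISO 9224: D(t) = r_corr · t^b with b = 0.813 (zinc, B1)
  D(10) = 6.158 × 10^0.813 = 6.158 × 6.501 = 40.03 μm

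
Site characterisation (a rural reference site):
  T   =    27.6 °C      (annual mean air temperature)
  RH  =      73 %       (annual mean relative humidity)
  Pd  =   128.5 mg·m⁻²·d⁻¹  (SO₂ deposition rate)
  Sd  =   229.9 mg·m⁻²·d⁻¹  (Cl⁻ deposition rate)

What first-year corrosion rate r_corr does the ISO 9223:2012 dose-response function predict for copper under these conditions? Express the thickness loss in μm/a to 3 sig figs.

r_corr = 2.72 μm/a

copper: T>10 °C ⇒ hinge -0.080·(27.6−10) = -1.4080
  sulphur-dioxide contribution → 0.3401 μm/a
  chloride contribution → 2.382 μm/a
  total first-year rate 2.722 μm/a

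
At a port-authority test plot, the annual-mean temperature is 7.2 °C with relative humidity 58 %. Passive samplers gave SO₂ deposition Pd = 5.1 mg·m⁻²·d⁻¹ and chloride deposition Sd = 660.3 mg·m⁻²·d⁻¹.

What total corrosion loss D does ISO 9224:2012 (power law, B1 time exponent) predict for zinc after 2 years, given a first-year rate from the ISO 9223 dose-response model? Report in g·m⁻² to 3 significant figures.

D(2) = 30.4 g·m⁻²

zinc: T≤10 °C ⇒ hinge +0.038·(7.2−10) = -0.1064
  SO₂ term: 0.0129·5.1^0.44·exp(0.046·58-0.1064) = 0.3423
  Sd branch = 0.0175·Sd^0.57·e^(0.008·RH+0.085·T) = 2.078 μm/a
  sum: 0.3423 + 2.078 → r_corr = 2.42 μm/a
Power-law: D(2) = r_corr · 2^0.813
  D(2) = 2.42 × 2^0.813 = 2.42 × 1.757 = 4.252 μm
  Mass loss = 4.252 μm × 7.14 g/cm³ = 30.36 g·m⁻²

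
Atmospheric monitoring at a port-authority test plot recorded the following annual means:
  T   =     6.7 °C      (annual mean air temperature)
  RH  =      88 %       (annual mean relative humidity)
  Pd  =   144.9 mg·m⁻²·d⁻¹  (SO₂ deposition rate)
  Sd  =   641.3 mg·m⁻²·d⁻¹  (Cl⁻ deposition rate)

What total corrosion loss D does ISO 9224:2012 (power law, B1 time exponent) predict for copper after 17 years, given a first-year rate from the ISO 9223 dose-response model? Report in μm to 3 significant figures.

copper: T≤10 °C ⇒ hinge +0.126·(6.7−10) = -0.4158
  Pd branch = 0.0053·Pd^0.26·e^(0.059·RH+f) = 2.293 μm/a
  Cl⁻ term: 0.01025·641.3^0.27·exp(0.036·88+0.049·6.7) = 1.937
  sum: 2.293 + 1.937 → r_corr = 4.23 μm/a
Power-law: D(17) = r_corr · 17^0.667
  D(17) = 4.23 × 17^0.667 = 4.23 × 6.618 = 27.99 μm

D(17) = 28.0 μm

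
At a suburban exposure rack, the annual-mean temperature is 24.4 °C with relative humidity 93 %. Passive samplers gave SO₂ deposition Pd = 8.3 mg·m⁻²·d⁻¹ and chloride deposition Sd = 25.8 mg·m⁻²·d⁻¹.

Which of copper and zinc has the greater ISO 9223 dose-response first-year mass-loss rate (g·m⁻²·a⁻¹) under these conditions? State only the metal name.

copper

copper: f(T) = -0.080·(T−10) [T>10 °C] = -1.1520
  sulphur-dioxide contribution → 0.7013 μm/a
  chloride contribution → 2.318 μm/a
  ⇒ r_corr(copper) = 3.019 μm/a
  mass loss = 3.019 μm/a × 8.96 g/cm³ = 27.05 g·m⁻²·a⁻¹
zinc: f(T) = -0.071·(T−10) [T>10 °C] = -1.0224
  sulphur-dioxide contribution → 0.8489 μm/a
  chloride contribution → 1.869 μm/a
  ⇒ r_corr(zinc) = 2.717 μm/a
  mass loss = 2.717 μm/a × 7.14 g/cm³ = 19.4 g·m⁻²·a⁻¹
Ordering by g·m⁻²·a⁻¹: copper (27.1) > zinc (19.4)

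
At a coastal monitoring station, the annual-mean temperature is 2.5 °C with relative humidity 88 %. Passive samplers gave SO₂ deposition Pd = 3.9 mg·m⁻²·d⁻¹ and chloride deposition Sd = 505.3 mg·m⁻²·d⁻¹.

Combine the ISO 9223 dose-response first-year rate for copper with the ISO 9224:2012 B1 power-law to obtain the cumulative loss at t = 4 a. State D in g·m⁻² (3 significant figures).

copper: T≤10 °C ⇒ hinge +0.126·(2.5−10) = -0.9450
  SO₂ term: 0.0053·3.9^0.26·exp(0.059·88-0.9450) = 0.5277
  Sd branch = 0.01025·Sd^0.27·e^(0.036·RH+0.049·T) = 1.478 μm/a
  r_corr = 0.5277 + 1.478 = 2.006 μm/a
Power-law: D(4) = r_corr · 4^0.667
  D(4) = 2.006 × 4^0.667 = 2.006 × 2.521 = 5.057 μm
  Mass loss = 5.057 μm × 8.96 g/cm³ = 45.31 g·m⁻²

D(4) = 45.3 g·m⁻²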